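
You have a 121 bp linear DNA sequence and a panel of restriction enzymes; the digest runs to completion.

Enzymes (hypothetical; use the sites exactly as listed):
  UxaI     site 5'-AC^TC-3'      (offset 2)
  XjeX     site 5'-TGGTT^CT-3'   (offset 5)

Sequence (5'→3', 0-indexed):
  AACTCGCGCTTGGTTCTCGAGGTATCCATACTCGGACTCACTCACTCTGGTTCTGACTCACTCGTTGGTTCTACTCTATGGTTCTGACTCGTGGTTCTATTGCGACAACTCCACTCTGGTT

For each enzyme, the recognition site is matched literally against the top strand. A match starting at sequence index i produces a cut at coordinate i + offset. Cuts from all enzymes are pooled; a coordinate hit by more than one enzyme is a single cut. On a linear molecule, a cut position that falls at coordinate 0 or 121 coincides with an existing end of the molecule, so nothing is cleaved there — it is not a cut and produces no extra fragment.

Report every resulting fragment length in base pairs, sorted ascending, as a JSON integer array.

[3,4,4,4,4,5,5,5,6,7,7,8,9,9,12,13,16]

Per-enzyme occurrences:
  UxaI (ACTC, off=2): starts [1, 29, 35, 39, 43, 55, 59, 72, 86, 107, 112] → cuts [3, 31, 37, 41, 45, 57, 61, 74, 88, 109, 114]
  XjeX (TGGTTCT, off=5): starts [10, 47, 65, 78, 91] → cuts [15, 52, 70, 83, 96]

Pooled cuts: [3, 15, 31, 37, 41, 45, 52, 57, 61, 70, 74, 83, 88, 96, 109, 114]

Fragment lengths:
  [0,3): 3 bp
  [3,15): 12 bp
  [15,31): 16 bp
  [31,37): 6 bp
  [37,41): 4 bp
  [41,45): 4 bp
  [45,52): 7 bp
  [52,57): 5 bp
  [57,61): 4 bp
  [61,70): 9 bp
  [70,74): 4 bp
  [74,83): 9 bp
  [83,88): 5 bp
  [88,96): 8 bp
  [96,109): 13 bp
  [109,114): 5 bp
  [114,121): 7 bp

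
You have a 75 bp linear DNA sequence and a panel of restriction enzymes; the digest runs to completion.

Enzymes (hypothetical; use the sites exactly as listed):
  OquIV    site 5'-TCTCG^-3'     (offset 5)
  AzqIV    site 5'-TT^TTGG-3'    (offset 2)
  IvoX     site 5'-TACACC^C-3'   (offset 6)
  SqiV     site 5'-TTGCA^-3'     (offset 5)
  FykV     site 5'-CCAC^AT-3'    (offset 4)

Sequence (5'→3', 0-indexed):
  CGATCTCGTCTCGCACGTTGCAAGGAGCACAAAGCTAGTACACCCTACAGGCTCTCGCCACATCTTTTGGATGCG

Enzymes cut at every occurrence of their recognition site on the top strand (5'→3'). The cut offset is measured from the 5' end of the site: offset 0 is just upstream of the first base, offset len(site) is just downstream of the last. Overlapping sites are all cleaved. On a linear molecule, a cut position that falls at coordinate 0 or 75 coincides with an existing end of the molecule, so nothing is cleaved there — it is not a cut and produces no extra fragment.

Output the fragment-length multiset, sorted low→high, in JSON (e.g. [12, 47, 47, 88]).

[4,5,5,8,9,9,13,22]

Scan for sites:
  OquIV (TCTCG, off=5): starts [3, 8, 52] → cuts [8, 13, 57]
  AzqIV (TTTTGG, off=2): starts [64] → cuts [66]
  IvoX (TACACCC, off=6): starts [38] → cuts [44]
  SqiV (TTGCA, off=5): starts [17] → cuts [22]
  FykV (CCACAT, off=4): starts [57] → cuts [61]

All cut coordinates (distinct, sorted): [8, 13, 22, 44, 57, 61, 66]

Fragment lengths:
  [0,8): 8 bp
  [8,13): 5 bp
  [13,22): 9 bp
  [22,44): 22 bp
  [44,57): 13 bp
  [57,61): 4 bp
  [61,66): 5 bp
  [66,75): 9 bp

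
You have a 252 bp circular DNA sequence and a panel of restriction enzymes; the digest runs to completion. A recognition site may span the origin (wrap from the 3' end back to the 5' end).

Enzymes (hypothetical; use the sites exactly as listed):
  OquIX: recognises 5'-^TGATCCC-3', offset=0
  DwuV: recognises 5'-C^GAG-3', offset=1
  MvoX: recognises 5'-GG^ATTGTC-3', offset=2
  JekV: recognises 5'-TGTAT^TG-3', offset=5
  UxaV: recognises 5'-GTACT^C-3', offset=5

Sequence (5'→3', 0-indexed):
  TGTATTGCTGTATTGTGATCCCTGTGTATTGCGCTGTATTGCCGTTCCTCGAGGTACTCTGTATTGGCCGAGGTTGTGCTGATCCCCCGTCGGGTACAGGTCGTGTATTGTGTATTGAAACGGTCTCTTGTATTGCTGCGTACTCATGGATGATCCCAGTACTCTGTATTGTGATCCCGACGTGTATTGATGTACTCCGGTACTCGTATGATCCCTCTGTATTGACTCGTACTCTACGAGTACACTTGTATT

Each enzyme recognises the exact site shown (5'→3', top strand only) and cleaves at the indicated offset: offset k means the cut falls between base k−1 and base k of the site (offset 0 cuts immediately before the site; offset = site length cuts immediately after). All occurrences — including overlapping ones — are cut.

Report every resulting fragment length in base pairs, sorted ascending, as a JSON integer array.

[2,2,4,4,5,6,6,6,7,8,8,8,9,10,10,11,11,11,13,14,14,16,18,20,29]

Site scan:
  OquIX TGATCCC/0: at [15, 79, 150, 171, 208] ⇒ [15, 79, 150, 171, 208]
  DwuV CGAG/1: at [49, 68, 236] ⇒ [50, 69, 237]
  MvoX (GGATTGTC, off=2): no sites
  JekV TGTATTG/5: at [0, 8, 24, 34, 59, 103, 110, 128, 164, 182, 217] ⇒ [5, 13, 29, 39, 64, 108, 115, 133, 169, 187, 222]
  UxaV GTACTC/5: at [53, 139, 158, 191, 199, 228] ⇒ [58, 144, 163, 196, 204, 233]

All cut coordinates (distinct, sorted): [5, 13, 15, 29, 39, 50, 58, 64, 69, 79, 108, 115, 133, 144, 150, 163, 169, 171, 187, 196, 204, 208, 222, 233, 237]

Fragment lengths:
  5→13: 8 bp
  13→15: 2 bp
  15→29: 14 bp
  29→39: 10 bp
  39→50: 11 bp
  50→58: 8 bp
  58→64: 6 bp
  64→69: 5 bp
  69→79: 10 bp
  79→108: 29 bp
  108→115: 7 bp
  115→133: 18 bp
  133→144: 11 bp
  144→150: 6 bp
  150→163: 13 bp
  163→169: 6 bp
  169→171: 2 bp
  171→187: 16 bp
  187→196: 9 bp
  196→204: 8 bp
  204→208: 4 bp
  208→222: 14 bp
  222→233: 11 bp
  233→237: 4 bp
  237→5 (wrap): 252-237+5 = 20 bp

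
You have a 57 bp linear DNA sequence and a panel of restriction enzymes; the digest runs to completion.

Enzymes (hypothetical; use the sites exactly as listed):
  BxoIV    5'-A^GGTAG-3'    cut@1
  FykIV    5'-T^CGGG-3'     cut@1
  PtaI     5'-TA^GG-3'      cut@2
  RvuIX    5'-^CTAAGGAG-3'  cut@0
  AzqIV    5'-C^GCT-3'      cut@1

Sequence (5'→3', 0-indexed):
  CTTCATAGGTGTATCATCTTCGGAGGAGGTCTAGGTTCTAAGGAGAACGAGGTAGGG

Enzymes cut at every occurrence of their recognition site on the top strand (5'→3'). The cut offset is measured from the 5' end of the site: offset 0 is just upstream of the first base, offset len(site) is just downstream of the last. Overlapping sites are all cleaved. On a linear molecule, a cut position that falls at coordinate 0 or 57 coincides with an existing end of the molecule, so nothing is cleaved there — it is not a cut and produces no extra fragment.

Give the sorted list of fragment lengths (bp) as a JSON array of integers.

Site scan:
  BxoIV (AGGTAG, off=1): starts [49] → cuts [50]
  FykIV (TCGGG, off=1): no sites
  PtaI (TAGG, off=2): starts [5, 31, 52] → cuts [7, 33, 54]
  RvuIX (CTAAGGAG, off=0): starts [37] → cuts [37]
  AzqIV (CGCT, off=1): no sites

Pooled cuts: [7, 33, 37, 50, 54]

Fragment lengths:
  [0,7): 7 bp
  [7,33): 26 bp
  [33,37): 4 bp
  [37,50): 13 bp
  [50,54): 4 bp
  [54,57): 3 bp

[3,4,4,7,13,26]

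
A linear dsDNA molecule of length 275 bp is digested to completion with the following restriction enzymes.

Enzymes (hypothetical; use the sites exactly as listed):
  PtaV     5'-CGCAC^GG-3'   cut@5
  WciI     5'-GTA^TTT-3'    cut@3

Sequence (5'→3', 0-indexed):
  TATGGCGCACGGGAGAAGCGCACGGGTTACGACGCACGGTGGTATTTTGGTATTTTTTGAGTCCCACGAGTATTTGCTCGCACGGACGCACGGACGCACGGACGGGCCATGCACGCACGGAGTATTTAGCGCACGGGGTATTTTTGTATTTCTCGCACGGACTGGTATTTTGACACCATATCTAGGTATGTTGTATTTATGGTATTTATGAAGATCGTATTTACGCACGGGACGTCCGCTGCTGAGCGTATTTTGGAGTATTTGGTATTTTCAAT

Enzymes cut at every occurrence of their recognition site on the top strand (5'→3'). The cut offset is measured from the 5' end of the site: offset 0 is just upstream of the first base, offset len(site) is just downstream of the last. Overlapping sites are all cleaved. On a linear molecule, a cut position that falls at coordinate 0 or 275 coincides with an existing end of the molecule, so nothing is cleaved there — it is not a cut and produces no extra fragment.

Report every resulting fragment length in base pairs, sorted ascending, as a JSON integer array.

Site scan:
  PtaV CGCACGG/5: at [5, 18, 32, 78, 86, 94, 113, 129, 153, 223] ⇒ [10, 23, 37, 83, 91, 99, 118, 134, 158, 228]
  WciI GTATTT/3: at [41, 49, 69, 121, 137, 145, 164, 192, 201, 216, 247, 257, 264] ⇒ [44, 52, 72, 124, 140, 148, 167, 195, 204, 219, 250, 260, 267]

All cut coordinates (distinct, sorted): [10, 23, 37, 44, 52, 72, 83, 91, 99, 118, 124, 134, 140, 148, 158, 167, 195, 204, 219, 228, 250, 260, 267]

Fragment lengths:
  [0,10): 10 bp
  [10,23): 13 bp
  [23,37): 14 bp
  [37,44): 7 bp
  [44,52): 8 bp
  [52,72): 20 bp
  [72,83): 11 bp
  [83,91): 8 bp
  [91,99): 8 bp
  [99,118): 19 bp
  [118,124): 6 bp
  [124,134): 10 bp
  [134,140): 6 bp
  [140,148): 8 bp
  [148,158): 10 bp
  [158,167): 9 bp
  [167,195): 28 bp
  [195,204): 9 bp
  [204,219): 15 bp
  [219,228): 9 bp
  [228,250): 22 bp
  [250,260): 10 bp
  [260,267): 7 bp
  [267,275): 8 bp

[6,6,7,7,8,8,8,8,8,9,9,9,10,10,10,10,11,13,14,15,19,20,22,28]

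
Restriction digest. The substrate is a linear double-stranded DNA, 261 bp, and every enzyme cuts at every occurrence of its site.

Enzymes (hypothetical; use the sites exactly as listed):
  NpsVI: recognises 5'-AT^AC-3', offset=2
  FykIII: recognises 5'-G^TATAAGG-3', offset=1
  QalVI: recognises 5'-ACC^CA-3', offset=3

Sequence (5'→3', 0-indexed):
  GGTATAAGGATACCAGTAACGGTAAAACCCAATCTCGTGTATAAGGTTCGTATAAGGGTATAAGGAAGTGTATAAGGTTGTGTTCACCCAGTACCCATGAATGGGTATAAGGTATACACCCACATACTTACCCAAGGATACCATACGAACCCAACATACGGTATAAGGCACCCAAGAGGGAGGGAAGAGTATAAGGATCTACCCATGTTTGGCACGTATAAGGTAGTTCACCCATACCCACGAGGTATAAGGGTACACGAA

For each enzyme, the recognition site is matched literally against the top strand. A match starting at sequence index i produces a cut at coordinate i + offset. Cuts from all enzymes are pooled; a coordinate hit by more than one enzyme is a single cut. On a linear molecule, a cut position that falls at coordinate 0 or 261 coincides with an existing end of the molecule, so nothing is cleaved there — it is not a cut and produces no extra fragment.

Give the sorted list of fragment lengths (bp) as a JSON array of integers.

Per-enzyme occurrences:
  NpsVI ATAC/2: at [9, 113, 123, 137, 142, 155, 233] ⇒ [11, 115, 125, 139, 144, 157, 235]
  FykIII GTATAAGG/1: at [1, 38, 49, 57, 69, 104, 160, 188, 215, 244] ⇒ [2, 39, 50, 58, 70, 105, 161, 189, 216, 245]
  QalVI ACCCA/3: at [26, 85, 92, 117, 129, 148, 169, 200, 229, 235] ⇒ [29, 88, 95, 120, 132, 151, 172, 203, 232, 238]

All cut coordinates (distinct, sorted): [2, 11, 29, 39, 50, 58, 70, 88, 95, 105, 115, 120, 125, 132, 139, 144, 151, 157, 161, 172, 189, 203, 216, 232, 235, 238, 245]

Fragment lengths:
  [0,2): 2 bp
  [2,11): 9 bp
  [11,29): 18 bp
  [29,39): 10 bp
  [39,50): 11 bp
  [50,58): 8 bp
  [58,70): 12 bp
  [70,88): 18 bp
  [88,95): 7 bp
  [95,105): 10 bp
  [105,115): 10 bp
  [115,120): 5 bp
  [120,125): 5 bp
  [125,132): 7 bp
  [132,139): 7 bp
  [139,144): 5 bp
  [144,151): 7 bp
  [151,157): 6 bp
  [157,161): 4 bp
  [161,172): 11 bp
  [172,189): 17 bp
  [189,203): 14 bp
  [203,216): 13 bp
  [216,232): 16 bp
  [232,235): 3 bp
  [235,238): 3 bp
  [238,245): 7 bp
  [245,261): 16 bp

[2,3,3,4,5,5,5,6,7,7,7,7,7,8,9,10,10,10,11,11,12,13,14,16,16,17,18,18]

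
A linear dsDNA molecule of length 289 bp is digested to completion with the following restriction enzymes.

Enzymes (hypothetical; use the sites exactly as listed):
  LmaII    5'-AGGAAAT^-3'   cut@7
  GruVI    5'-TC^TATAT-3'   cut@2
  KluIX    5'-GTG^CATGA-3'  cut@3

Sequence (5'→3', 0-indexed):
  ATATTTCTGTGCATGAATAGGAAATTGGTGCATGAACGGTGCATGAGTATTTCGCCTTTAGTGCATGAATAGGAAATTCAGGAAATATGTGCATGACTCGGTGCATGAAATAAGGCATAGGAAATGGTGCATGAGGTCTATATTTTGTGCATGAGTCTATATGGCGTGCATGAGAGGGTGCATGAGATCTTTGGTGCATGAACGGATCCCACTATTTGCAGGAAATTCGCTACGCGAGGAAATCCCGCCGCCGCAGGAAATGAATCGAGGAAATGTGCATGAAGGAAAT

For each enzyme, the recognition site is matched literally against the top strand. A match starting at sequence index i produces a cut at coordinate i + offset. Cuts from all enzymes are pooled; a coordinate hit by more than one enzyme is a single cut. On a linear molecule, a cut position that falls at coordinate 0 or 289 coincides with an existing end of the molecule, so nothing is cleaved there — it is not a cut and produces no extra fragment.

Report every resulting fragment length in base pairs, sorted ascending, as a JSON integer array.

[3,4,5,5,8,9,9,11,11,11,11,12,12,12,13,14,14,16,17,18,22,22,30]

Per-enzyme occurrences:
  LmaII (AGGAAAT, off=7): starts [18, 70, 79, 118, 219, 236, 254, 267, 282] → cuts [25, 77, 86, 125, 226, 243, 261, 274] (position 289 is a terminus of the linear molecule — no cut)
  GruVI (TCTATAT, off=2): starts [136, 155] → cuts [138, 157]
  KluIX (GTGCATGA, off=3): starts [8, 27, 38, 60, 88, 100, 126, 146, 165, 177, 193, 274] → cuts [11, 30, 41, 63, 91, 103, 129, 149, 168, 180, 196, 277]

All cut coordinates (distinct, sorted): [11, 25, 30, 41, 63, 77, 86, 91, 103, 125, 129, 138, 149, 157, 168, 180, 196, 226, 243, 261, 274, 277]

Fragments:
  [0,11): 11 bp
  [11,25): 14 bp
  [25,30): 5 bp
  [30,41): 11 bp
  [41,63): 22 bp
  [63,77): 14 bp
  [77,86): 9 bp
  [86,91): 5 bp
  [91,103): 12 bp
  [103,125): 22 bp
  [125,129): 4 bp
  [129,138): 9 bp
  [138,149): 11 bp
  [149,157): 8 bp
  [157,168): 11 bp
  [168,180): 12 bp
  [180,196): 16 bp
  [196,226): 30 bp
  [226,243): 17 bp
  [243,261): 18 bp
  [261,274): 13 bp
  [274,277): 3 bp
  [277,289): 12 bp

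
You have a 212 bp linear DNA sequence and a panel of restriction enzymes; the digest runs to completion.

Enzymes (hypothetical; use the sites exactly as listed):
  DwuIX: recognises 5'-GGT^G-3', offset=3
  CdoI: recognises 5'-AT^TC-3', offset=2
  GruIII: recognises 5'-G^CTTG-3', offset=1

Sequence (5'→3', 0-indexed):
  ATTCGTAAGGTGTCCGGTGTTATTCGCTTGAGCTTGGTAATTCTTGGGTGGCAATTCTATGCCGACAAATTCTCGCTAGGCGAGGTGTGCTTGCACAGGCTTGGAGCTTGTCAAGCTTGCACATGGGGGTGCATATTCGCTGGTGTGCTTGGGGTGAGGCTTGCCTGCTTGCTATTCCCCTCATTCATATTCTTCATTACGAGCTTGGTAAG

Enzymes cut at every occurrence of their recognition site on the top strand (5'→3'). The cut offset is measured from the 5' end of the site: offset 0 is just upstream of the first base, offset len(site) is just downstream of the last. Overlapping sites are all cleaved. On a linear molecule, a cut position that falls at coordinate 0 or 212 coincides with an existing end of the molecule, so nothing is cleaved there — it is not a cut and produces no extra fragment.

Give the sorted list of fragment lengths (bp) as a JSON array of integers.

[2,3,3,3,4,5,6,6,6,6,7,7,8,8,8,8,8,9,9,9,9,9,10,13,15,15,16]

Site scan:
  DwuIX (GGTG, off=3): starts [8, 15, 46, 83, 127, 141, 152] → cuts [11, 18, 49, 86, 130, 144, 155]
  CdoI (ATTC, off=2): starts [0, 21, 39, 53, 68, 134, 173, 182, 188] → cuts [2, 23, 41, 55, 70, 136, 175, 184, 190]
  GruIII (GCTTG, off=1): starts [25, 31, 88, 98, 105, 114, 146, 158, 166, 202] → cuts [26, 32, 89, 99, 106, 115, 147, 159, 167, 203]

Pooled cuts: [2, 11, 18, 23, 26, 32, 41, 49, 55, 70, 86, 89, 99, 106, 115, 130, 136, 144, 147, 155, 159, 167, 175, 184, 190, 203]

Fragments:
  [0,2): 2 bp
  [2,11): 9 bp
  [11,18): 7 bp
  [18,23): 5 bp
  [23,26): 3 bp
  [26,32): 6 bp
  [32,41): 9 bp
  [41,49): 8 bp
  [49,55): 6 bp
  [55,70): 15 bp
  [70,86): 16 bp
  [86,89): 3 bp
  [89,99): 10 bp
  [99,106): 7 bp
  [106,115): 9 bp
  [115,130): 15 bp
  [130,136): 6 bp
  [136,144): 8 bp
  [144,147): 3 bp
  [147,155): 8 bp
  [155,159): 4 bp
  [159,167): 8 bp
  [167,175): 8 bp
  [175,184): 9 bp
  [184,190): 6 bp
  [190,203): 13 bp
  [203,212): 9 bp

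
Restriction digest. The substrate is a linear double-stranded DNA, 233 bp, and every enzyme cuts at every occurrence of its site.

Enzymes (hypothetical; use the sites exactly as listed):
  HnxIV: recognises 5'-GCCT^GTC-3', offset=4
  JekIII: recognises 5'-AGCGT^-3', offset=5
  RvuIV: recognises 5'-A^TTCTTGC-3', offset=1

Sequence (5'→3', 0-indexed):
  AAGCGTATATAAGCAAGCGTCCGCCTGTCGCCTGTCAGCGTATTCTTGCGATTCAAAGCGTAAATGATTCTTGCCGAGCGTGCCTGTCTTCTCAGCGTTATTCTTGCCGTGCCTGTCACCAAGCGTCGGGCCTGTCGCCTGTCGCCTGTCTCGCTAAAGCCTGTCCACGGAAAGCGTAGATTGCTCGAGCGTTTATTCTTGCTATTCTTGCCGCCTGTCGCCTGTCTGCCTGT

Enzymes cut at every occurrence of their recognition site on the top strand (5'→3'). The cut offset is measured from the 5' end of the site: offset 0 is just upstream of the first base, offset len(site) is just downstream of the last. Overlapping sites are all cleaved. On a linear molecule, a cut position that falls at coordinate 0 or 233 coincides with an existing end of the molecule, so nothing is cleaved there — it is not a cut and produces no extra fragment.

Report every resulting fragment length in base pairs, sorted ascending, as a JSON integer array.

[1,2,3,4,6,6,6,7,7,7,7,7,8,9,10,12,12,13,14,14,14,15,15,15,19]

Scan for sites:
  HnxIV (GCCTGTC, off=4): starts [22, 29, 81, 110, 129, 136, 143, 158, 212, 219] → cuts [26, 33, 85, 114, 133, 140, 147, 162, 216, 223]
  JekIII (AGCGT, off=5): starts [1, 15, 36, 56, 76, 93, 121, 172, 187] → cuts [6, 20, 41, 61, 81, 98, 126, 177, 192]
  RvuIV (ATTCTTGC, off=1): starts [41, 66, 99, 194, 203] → cuts [42, 67, 100, 195, 204]

All cut coordinates (distinct, sorted): [6, 20, 26, 33, 41, 42, 61, 67, 81, 85, 98, 100, 114, 126, 133, 140, 147, 162, 177, 192, 195, 204, 216, 223]

Fragment lengths:
  [0,6): 6 bp
  [6,20): 14 bp
  [20,26): 6 bp
  [26,33): 7 bp
  [33,41): 8 bp
  [41,42): 1 bp
  [42,61): 19 bp
  [61,67): 6 bp
  [67,81): 14 bp
  [81,85): 4 bp
  [85,98): 13 bp
  [98,100): 2 bp
  [100,114): 14 bp
  [114,126): 12 bp
  [126,133): 7 bp
  [133,140): 7 bp
  [140,147): 7 bp
  [147,162): 15 bp
  [162,177): 15 bp
  [177,192): 15 bp
  [192,195): 3 bp
  [195,204): 9 bp
  [204,216): 12 bp
  [216,223): 7 bp
  [223,233): 10 bp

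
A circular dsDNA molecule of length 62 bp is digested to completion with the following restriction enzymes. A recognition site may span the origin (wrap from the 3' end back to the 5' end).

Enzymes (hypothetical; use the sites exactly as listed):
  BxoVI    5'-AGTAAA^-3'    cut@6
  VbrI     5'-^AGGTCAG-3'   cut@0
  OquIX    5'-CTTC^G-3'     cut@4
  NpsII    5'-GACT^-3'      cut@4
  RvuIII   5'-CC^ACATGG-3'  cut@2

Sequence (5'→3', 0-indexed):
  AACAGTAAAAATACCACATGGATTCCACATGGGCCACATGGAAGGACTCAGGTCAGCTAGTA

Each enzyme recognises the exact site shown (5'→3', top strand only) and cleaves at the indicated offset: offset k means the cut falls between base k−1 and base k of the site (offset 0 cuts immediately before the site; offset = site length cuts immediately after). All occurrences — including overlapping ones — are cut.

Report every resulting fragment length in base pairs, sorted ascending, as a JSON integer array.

[1,6,7,9,11,13,15]

Scan for sites:
  BxoVI (AGTAAA, off=6): starts [3, 58] → cuts [2, 9]
  VbrI (AGGTCAG, off=0): starts [49] → cuts [49]
  OquIX (CTTCG, off=4): no sites
  NpsII (GACT, off=4): starts [44] → cuts [48]
  RvuIII (CCACATGG, off=2): starts [13, 24, 33] → cuts [15, 26, 35]

Pooled cuts: [2, 9, 15, 26, 35, 48, 49]

Fragments:
  2→9: 7 bp
  9→15: 6 bp
  15→26: 11 bp
  26→35: 9 bp
  35→48: 13 bp
  48→49: 1 bp
  49→2 (wrap): 62-49+2 = 15 bp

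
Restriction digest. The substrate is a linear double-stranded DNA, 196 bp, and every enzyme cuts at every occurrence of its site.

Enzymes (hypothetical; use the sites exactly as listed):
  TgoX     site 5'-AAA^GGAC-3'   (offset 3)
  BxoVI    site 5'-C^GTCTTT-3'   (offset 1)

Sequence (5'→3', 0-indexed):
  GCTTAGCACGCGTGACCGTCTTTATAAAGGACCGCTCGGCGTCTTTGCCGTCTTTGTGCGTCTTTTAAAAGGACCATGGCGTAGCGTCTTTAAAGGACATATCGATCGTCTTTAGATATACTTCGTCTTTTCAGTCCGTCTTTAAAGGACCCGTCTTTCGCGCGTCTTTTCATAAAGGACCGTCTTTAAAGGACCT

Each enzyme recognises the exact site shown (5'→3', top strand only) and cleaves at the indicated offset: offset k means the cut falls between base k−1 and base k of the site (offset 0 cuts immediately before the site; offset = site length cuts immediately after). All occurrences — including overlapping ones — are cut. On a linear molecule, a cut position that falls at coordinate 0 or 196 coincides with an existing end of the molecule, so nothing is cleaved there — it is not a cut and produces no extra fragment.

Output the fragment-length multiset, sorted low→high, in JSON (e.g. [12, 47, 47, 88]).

[5,6,6,9,9,9,9,10,11,11,11,12,13,13,13,15,17,17]

Scan for sites:
  TgoX AAAGGAC/3: at [25, 67, 91, 143, 173, 187] ⇒ [28, 70, 94, 146, 176, 190]
  BxoVI CGTCTTT/1: at [16, 39, 48, 58, 84, 106, 123, 136, 151, 162, 180] ⇒ [17, 40, 49, 59, 85, 107, 124, 137, 152, 163, 181]

Pooled cuts: [17, 28, 40, 49, 59, 70, 85, 94, 107, 124, 137, 146, 152, 163, 176, 181, 190]

Fragments:
  [0,17): 17 bp
  [17,28): 11 bp
  [28,40): 12 bp
  [40,49): 9 bp
  [49,59): 10 bp
  [59,70): 11 bp
  [70,85): 15 bp
  [85,94): 9 bp
  [94,107): 13 bp
  [107,124): 17 bp
  [124,137): 13 bp
  [137,146): 9 bp
  [146,152): 6 bp
  [152,163): 11 bp
  [163,176): 13 bp
  [176,181): 5 bp
  [181,190): 9 bp
  [190,196): 6 bp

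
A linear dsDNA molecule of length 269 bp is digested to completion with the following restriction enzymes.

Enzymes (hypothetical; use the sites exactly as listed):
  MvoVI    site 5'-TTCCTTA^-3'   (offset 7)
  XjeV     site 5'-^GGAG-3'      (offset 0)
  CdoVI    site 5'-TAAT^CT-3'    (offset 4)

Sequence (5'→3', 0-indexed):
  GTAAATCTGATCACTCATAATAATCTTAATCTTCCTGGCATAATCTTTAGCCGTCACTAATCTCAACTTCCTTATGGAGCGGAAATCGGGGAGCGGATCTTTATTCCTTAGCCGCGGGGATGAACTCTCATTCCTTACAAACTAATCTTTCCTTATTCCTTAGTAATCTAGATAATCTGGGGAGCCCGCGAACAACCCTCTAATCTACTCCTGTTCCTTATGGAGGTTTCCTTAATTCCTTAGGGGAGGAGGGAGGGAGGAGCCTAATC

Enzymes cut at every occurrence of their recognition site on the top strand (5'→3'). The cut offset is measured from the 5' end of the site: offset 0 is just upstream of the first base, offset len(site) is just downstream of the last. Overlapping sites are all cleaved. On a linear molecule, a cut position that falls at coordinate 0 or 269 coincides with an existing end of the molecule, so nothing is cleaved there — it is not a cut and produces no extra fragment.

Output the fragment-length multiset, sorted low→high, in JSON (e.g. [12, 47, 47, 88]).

Site scan:
  MvoVI TTCCTTA/7: at [67, 103, 130, 148, 155, 213, 227, 235] ⇒ [74, 110, 137, 155, 162, 220, 234, 242]
  XjeV GGAG/0: at [75, 89, 180, 221, 244, 247, 251, 255, 258] ⇒ [75, 89, 180, 221, 244, 247, 251, 255, 258]
  CdoVI TAATCT/4: at [20, 26, 40, 57, 142, 163, 172, 200] ⇒ [24, 30, 44, 61, 146, 167, 176, 204]

All cut coordinates (distinct, sorted): [24, 30, 44, 61, 74, 75, 89, 110, 137, 146, 155, 162, 167, 176, 180, 204, 220, 221, 234, 242, 244, 247, 251, 255, 258]

Fragments:
  [0,24): 24 bp
  [24,30): 6 bp
  [30,44): 14 bp
  [44,61): 17 bp
  [61,74): 13 bp
  [74,75): 1 bp
  [75,89): 14 bp
  [89,110): 21 bp
  [110,137): 27 bp
  [137,146): 9 bp
  [146,155): 9 bp
  [155,162): 7 bp
  [162,167): 5 bp
  [167,176): 9 bp
  [176,180): 4 bp
  [180,204): 24 bp
  [204,220): 16 bp
  [220,221): 1 bp
  [221,234): 13 bp
  [234,242): 8 bp
  [242,244): 2 bp
  [244,247): 3 bp
  [247,251): 4 bp
  [251,255): 4 bp
  [255,258): 3 bp
  [258,269): 11 bp

[1,1,2,3,3,4,4,4,5,6,7,8,9,9,9,11,13,13,14,14,16,17,21,24,24,27]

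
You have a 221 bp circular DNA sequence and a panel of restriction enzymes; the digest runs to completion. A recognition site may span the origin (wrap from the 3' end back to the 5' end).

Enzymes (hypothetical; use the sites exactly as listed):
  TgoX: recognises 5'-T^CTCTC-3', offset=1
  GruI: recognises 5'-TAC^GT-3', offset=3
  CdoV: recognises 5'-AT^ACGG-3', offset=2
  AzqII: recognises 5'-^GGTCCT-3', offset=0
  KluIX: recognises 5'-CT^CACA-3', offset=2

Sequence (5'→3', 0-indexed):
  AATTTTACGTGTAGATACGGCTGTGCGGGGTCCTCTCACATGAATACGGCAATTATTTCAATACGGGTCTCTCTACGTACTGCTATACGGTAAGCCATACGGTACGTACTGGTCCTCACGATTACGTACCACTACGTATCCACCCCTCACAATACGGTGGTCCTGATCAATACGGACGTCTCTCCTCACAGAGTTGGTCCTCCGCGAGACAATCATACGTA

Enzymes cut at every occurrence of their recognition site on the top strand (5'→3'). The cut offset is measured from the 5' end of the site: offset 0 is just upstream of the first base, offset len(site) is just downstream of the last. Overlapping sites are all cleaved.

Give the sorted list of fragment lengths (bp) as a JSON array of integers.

Site scan:
  TgoX (TCTCTC, off=1): starts [67, 178] → cuts [68, 179]
  GruI (TACGT, off=3): starts [5, 73, 102, 122, 132, 215] → cuts [8, 76, 105, 125, 135, 218]
  CdoV (ATACGG, off=2): starts [14, 43, 60, 84, 96, 151, 169] → cuts [16, 45, 62, 86, 98, 153, 171]
  AzqII (GGTCCT, off=0): starts [28, 110, 158, 195] → cuts [28, 110, 158, 195]
  KluIX (CTCACA, off=2): starts [34, 145, 184] → cuts [36, 147, 186]

All cut coordinates (distinct, sorted): [8, 16, 28, 36, 45, 62, 68, 76, 86, 98, 105, 110, 125, 135, 147, 153, 158, 171, 179, 186, 195, 218]

Fragment lengths:
  8→16: 8 bp
  16→28: 12 bp
  28→36: 8 bp
  36→45: 9 bp
  45→62: 17 bp
  62→68: 6 bp
  68→76: 8 bp
  76→86: 10 bp
  86→98: 12 bp
  98→105: 7 bp
  105→110: 5 bp
  110→125: 15 bp
  125→135: 10 bp
  135→147: 12 bp
  147→153: 6 bp
  153→158: 5 bp
  158→171: 13 bp
  171→179: 8 bp
  179→186: 7 bp
  186→195: 9 bp
  195→218: 23 bp
  218→8 (wrap): 221-218+8 = 11 bp

[5,5,6,6,7,7,8,8,8,8,9,9,10,10,11,12,12,12,13,15,17,23]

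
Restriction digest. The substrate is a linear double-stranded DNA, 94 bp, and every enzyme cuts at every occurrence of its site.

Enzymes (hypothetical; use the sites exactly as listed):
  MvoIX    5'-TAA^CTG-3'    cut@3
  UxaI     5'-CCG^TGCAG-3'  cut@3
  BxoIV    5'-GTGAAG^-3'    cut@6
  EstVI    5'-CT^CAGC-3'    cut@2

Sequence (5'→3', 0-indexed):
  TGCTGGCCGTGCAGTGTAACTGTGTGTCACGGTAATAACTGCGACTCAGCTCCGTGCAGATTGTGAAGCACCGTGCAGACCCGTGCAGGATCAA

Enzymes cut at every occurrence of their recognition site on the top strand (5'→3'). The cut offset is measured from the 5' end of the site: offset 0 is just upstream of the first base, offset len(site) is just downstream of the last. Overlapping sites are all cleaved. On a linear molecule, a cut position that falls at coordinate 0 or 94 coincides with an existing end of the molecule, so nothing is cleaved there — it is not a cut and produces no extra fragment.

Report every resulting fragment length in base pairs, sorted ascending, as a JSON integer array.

[5,8,8,9,10,10,11,14,19]

Scan for sites:
  MvoIX TAACTG/3: at [16, 35] ⇒ [19, 38]
  UxaI CCGTGCAG/3: at [6, 51, 70, 80] ⇒ [9, 54, 73, 83]
  BxoIV GTGAAG/6: at [62] ⇒ [68]
  EstVI CTCAGC/2: at [44] ⇒ [46]

Pooled cuts: [9, 19, 38, 46, 54, 68, 73, 83]

Fragment lengths:
  [0,9): 9 bp
  [9,19): 10 bp
  [19,38): 19 bp
  [38,46): 8 bp
  [46,54): 8 bp
  [54,68): 14 bp
  [68,73): 5 bp
  [73,83): 10 bp
  [83,94): 11 bp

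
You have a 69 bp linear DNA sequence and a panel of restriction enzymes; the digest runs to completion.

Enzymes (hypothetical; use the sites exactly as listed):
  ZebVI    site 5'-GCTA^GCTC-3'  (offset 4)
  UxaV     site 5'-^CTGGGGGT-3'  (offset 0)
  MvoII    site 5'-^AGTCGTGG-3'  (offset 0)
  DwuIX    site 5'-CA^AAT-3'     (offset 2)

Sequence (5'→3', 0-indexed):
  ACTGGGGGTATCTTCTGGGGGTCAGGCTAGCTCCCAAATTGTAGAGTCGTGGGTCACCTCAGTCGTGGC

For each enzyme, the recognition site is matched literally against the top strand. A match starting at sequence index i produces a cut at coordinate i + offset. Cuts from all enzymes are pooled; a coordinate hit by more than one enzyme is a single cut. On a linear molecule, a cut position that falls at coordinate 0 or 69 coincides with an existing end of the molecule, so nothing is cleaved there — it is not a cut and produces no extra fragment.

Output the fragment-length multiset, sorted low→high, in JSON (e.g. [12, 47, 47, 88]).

[1,7,8,9,13,15,16]

Scan for sites:
  ZebVI (GCTAGCTC, off=4): starts [25] → cuts [29]
  UxaV (CTGGGGGT, off=0): starts [1, 14] → cuts [1, 14]
  MvoII (AGTCGTGG, off=0): starts [44, 60] → cuts [44, 60]
  DwuIX (CAAAT, off=2): starts [34] → cuts [36]

All cut coordinates (distinct, sorted): [1, 14, 29, 36, 44, 60]

Fragment lengths:
  [0,1): 1 bp
  [1,14): 13 bp
  [14,29): 15 bp
  [29,36): 7 bp
  [36,44): 8 bp
  [44,60): 16 bp
  [60,69): 9 bp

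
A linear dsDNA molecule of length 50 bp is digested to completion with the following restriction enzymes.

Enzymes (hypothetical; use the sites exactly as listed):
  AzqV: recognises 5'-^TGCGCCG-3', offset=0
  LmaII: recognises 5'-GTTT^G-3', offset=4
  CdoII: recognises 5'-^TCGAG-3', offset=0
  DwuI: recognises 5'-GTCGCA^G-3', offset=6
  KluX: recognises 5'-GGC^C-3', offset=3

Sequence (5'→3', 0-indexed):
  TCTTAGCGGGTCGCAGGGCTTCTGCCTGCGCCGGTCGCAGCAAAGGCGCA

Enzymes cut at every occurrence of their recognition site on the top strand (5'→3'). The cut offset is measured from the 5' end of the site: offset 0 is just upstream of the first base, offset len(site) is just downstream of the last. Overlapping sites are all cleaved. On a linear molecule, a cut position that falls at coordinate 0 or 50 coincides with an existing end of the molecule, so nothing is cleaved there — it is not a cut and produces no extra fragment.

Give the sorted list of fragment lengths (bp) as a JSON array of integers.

[11,11,13,15]

Per-enzyme occurrences:
  AzqV (TGCGCCG, off=0): starts [26] → cuts [26]
  LmaII (GTTTG, off=4): no sites
  CdoII (TCGAG, off=0): no sites
  DwuI (GTCGCAG, off=6): starts [9, 33] → cuts [15, 39]
  KluX (GGCC, off=3): no sites

All cut coordinates (distinct, sorted): [15, 26, 39]

Fragments:
  [0,15): 15 bp
  [15,26): 11 bp
  [26,39): 13 bp
  [39,50): 11 bp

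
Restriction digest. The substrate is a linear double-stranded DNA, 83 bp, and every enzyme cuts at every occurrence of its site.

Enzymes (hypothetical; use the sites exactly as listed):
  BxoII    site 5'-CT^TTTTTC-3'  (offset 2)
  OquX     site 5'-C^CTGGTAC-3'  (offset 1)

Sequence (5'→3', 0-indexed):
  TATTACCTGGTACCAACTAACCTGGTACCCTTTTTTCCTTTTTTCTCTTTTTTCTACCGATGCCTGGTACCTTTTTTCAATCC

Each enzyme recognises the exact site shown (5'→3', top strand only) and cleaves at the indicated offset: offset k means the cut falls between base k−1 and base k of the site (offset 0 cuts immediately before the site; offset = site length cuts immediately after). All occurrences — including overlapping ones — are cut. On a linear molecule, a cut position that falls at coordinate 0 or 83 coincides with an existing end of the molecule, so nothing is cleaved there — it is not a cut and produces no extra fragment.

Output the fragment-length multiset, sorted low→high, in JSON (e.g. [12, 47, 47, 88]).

Scan for sites:
  BxoII (CTTTTTTC, off=2): starts [29, 37, 46, 70] → cuts [31, 39, 48, 72]
  OquX (CCTGGTAC, off=1): starts [5, 20, 62] → cuts [6, 21, 63]

Pooled cuts: [6, 21, 31, 39, 48, 63, 72]

Fragment lengths:
  [0,6): 6 bp
  [6,21): 15 bp
  [21,31): 10 bp
  [31,39): 8 bp
  [39,48): 9 bp
  [48,63): 15 bp
  [63,72): 9 bp
  [72,83): 11 bp

[6,8,9,9,10,11,15,15]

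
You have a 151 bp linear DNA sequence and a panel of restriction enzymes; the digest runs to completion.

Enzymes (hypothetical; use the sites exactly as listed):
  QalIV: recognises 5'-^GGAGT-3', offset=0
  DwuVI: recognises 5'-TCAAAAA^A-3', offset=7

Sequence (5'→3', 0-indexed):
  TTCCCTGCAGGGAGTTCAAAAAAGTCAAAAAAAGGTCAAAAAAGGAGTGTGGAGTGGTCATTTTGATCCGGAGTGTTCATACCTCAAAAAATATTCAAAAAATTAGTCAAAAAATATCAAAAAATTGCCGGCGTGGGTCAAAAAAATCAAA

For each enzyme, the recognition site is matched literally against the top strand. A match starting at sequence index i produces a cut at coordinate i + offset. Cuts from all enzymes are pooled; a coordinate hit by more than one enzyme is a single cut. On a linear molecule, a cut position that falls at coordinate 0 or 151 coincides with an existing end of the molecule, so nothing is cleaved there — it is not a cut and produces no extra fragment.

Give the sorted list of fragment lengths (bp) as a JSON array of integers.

Scan for sites:
  QalIV GGAGT/0: at [10, 43, 50, 69] ⇒ [10, 43, 50, 69]
  DwuVI TCAAAAAA/7: at [15, 24, 35, 83, 94, 106, 116, 137] ⇒ [22, 31, 42, 90, 101, 113, 123, 144]

All cut coordinates (distinct, sorted): [10, 22, 31, 42, 43, 50, 69, 90, 101, 113, 123, 144]

Fragment lengths:
  [0,10): 10 bp
  [10,22): 12 bp
  [22,31): 9 bp
  [31,42): 11 bp
  [42,43): 1 bp
  [43,50): 7 bp
  [50,69): 19 bp
  [69,90): 21 bp
  [90,101): 11 bp
  [101,113): 12 bp
  [113,123): 10 bp
  [123,144): 21 bp
  [144,151): 7 bp

[1,7,7,9,10,10,11,11,12,12,19,21,21]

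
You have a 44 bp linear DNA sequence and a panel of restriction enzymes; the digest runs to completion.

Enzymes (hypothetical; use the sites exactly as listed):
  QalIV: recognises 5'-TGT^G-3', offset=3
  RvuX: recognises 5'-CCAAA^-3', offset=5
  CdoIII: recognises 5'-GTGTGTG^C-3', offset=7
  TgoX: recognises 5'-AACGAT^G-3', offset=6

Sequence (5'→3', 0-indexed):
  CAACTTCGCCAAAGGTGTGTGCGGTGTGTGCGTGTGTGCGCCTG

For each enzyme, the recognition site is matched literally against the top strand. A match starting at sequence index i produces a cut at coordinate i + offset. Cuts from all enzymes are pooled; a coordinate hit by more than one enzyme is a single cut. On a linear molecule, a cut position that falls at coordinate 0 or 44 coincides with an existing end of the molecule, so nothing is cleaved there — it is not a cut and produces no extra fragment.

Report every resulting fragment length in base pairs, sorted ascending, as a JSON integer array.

Per-enzyme occurrences:
  QalIV (TGTG, off=3): starts [15, 17, 24, 26, 32, 34] → cuts [18, 20, 27, 29, 35, 37]
  RvuX (CCAAA, off=5): starts [8] → cuts [13]
  CdoIII (GTGTGTGC, off=7): starts [14, 23, 31] → cuts [21, 30, 38]
  TgoX (AACGATG, off=6): no sites

Pooled cuts: [13, 18, 20, 21, 27, 29, 30, 35, 37, 38]

Fragments:
  [0,13): 13 bp
  [13,18): 5 bp
  [18,20): 2 bp
  [20,21): 1 bp
  [21,27): 6 bp
  [27,29): 2 bp
  [29,30): 1 bp
  [30,35): 5 bp
  [35,37): 2 bp
  [37,38): 1 bp
  [38,44): 6 bp

[1,1,1,2,2,2,5,5,6,6,13]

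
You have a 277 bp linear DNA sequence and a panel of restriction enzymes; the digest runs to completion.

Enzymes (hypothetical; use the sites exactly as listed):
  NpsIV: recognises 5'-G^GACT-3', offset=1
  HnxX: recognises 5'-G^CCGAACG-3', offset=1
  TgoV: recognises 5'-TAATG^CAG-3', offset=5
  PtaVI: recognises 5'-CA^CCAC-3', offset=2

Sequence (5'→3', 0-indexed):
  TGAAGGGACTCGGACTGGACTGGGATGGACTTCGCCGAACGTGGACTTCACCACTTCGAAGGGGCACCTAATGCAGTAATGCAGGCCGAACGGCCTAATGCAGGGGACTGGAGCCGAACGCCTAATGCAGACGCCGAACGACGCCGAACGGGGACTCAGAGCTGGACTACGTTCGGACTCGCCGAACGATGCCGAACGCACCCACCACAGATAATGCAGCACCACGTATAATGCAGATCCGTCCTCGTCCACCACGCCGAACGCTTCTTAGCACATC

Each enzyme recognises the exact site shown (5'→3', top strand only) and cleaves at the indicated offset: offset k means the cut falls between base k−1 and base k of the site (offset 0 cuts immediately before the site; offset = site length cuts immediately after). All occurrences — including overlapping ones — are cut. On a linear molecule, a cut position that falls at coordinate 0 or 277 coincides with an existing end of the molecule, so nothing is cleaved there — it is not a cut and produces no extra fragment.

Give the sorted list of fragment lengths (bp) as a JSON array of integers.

Site scan:
  NpsIV GGACT/1: at [5, 11, 16, 26, 42, 104, 151, 163, 174] ⇒ [6, 12, 17, 27, 43, 105, 152, 164, 175]
  HnxX GCCGAACG/1: at [33, 84, 112, 132, 142, 180, 190, 255] ⇒ [34, 85, 113, 133, 143, 181, 191, 256]
  TgoV TAATGCAG/5: at [68, 76, 95, 122, 211, 228] ⇒ [73, 81, 100, 127, 216, 233]
  PtaVI CACCAC/2: at [48, 202, 219, 249] ⇒ [50, 204, 221, 251]

Pooled cuts: [6, 12, 17, 27, 34, 43, 50, 73, 81, 85, 100, 105, 113, 127, 133, 143, 152, 164, 175, 181, 191, 204, 216, 221, 233, 251, 256]

Fragments:
  [0,6): 6 bp
  [6,12): 6 bp
  [12,17): 5 bp
  [17,27): 10 bp
  [27,34): 7 bp
  [34,43): 9 bp
  [43,50): 7 bp
  [50,73): 23 bp
  [73,81): 8 bp
  [81,85): 4 bp
  [85,100): 15 bp
  [100,105): 5 bp
  [105,113): 8 bp
  [113,127): 14 bp
  [127,133): 6 bp
  [133,143): 10 bp
  [143,152): 9 bp
  [152,164): 12 bp
  [164,175): 11 bp
  [175,181): 6 bp
  [181,191): 10 bp
  [191,204): 13 bp
  [204,216): 12 bp
  [216,221): 5 bp
  [221,233): 12 bp
  [233,251): 18 bp
  [251,256): 5 bp
  [256,277): 21 bp

[4,5,5,5,5,6,6,6,6,7,7,8,8,9,9,10,10,10,11,12,12,12,13,14,15,18,21,23]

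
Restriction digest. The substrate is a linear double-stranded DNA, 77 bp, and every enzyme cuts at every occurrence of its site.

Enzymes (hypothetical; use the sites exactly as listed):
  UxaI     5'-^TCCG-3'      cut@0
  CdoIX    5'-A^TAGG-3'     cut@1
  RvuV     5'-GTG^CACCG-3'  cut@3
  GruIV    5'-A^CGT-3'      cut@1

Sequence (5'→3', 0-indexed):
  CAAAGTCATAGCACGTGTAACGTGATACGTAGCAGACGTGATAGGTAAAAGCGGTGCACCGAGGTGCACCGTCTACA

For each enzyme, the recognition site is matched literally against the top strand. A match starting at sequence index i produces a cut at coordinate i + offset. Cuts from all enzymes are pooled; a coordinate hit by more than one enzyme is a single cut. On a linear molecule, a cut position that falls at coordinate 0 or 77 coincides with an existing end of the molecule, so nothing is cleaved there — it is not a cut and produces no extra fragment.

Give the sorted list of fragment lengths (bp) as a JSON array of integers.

Site scan:
  UxaI (TCCG, off=0): no sites
  CdoIX ATAGG/1: at [40] ⇒ [41]
  RvuV GTGCACCG/3: at [53, 63] ⇒ [56, 66]
  GruIV ACGT/1: at [12, 19, 26, 35] ⇒ [13, 20, 27, 36]

Pooled cuts: [13, 20, 27, 36, 41, 56, 66]

Fragment lengths:
  [0,13): 13 bp
  [13,20): 7 bp
  [20,27): 7 bp
  [27,36): 9 bp
  [36,41): 5 bp
  [41,56): 15 bp
  [56,66): 10 bp
  [66,77): 11 bp

[5,7,7,9,10,11,13,15]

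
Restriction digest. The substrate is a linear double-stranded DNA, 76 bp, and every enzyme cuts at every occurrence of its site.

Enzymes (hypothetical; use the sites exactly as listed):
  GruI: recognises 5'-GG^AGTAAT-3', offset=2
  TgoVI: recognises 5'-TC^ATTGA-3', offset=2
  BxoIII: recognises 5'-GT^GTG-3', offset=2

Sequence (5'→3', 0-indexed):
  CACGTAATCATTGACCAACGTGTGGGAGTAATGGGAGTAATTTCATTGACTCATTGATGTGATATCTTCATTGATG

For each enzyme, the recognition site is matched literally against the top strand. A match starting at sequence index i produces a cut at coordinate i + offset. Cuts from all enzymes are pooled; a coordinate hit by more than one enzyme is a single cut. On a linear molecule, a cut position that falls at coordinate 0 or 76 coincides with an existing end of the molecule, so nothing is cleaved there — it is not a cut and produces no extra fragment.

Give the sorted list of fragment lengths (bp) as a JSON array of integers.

[5,7,8,9,9,9,12,17]

Site scan:
  GruI (GGAGTAAT, off=2): starts [24, 33] → cuts [26, 35]
  TgoVI (TCATTGA, off=2): starts [7, 42, 50, 67] → cuts [9, 44, 52, 69]
  BxoIII (GTGTG, off=2): starts [19] → cuts [21]

All cut coordinates (distinct, sorted): [9, 21, 26, 35, 44, 52, 69]

Fragment lengths:
  [0,9): 9 bp
  [9,21): 12 bp
  [21,26): 5 bp
  [26,35): 9 bp
  [35,44): 9 bp
  [44,52): 8 bp
  [52,69): 17 bp
  [69,76): 7 bp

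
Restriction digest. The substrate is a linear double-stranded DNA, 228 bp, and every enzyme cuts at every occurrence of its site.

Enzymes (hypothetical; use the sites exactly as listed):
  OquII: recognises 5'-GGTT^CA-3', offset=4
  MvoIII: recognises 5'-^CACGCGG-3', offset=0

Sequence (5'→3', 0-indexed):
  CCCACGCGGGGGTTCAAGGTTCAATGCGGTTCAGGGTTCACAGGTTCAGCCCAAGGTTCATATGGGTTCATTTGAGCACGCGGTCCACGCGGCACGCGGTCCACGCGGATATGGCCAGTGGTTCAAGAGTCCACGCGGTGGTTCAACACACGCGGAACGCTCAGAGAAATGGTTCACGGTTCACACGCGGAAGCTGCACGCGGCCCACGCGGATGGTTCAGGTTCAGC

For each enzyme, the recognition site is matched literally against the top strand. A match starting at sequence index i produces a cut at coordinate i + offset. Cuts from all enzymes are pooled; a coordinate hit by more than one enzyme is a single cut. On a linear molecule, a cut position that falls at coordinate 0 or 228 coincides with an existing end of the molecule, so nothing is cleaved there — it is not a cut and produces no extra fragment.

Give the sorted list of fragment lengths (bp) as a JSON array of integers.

Site scan:
  OquII GGTTCA/4: at [10, 17, 27, 34, 42, 54, 64, 119, 139, 170, 177, 214, 220] ⇒ [14, 21, 31, 38, 46, 58, 68, 123, 143, 174, 181, 218, 224]
  MvoIII CACGCGG/0: at [2, 76, 85, 92, 101, 131, 148, 183, 196, 205] ⇒ [2, 76, 85, 92, 101, 131, 148, 183, 196, 205]

Pooled cuts: [2, 14, 21, 31, 38, 46, 58, 68, 76, 85, 92, 101, 123, 131, 143, 148, 174, 181, 183, 196, 205, 218, 224]

Fragments:
  [0,2): 2 bp
  [2,14): 12 bp
  [14,21): 7 bp
  [21,31): 10 bp
  [31,38): 7 bp
  [38,46): 8 bp
  [46,58): 12 bp
  [58,68): 10 bp
  [68,76): 8 bp
  [76,85): 9 bp
  [85,92): 7 bp
  [92,101): 9 bp
  [101,123): 22 bp
  [123,131): 8 bp
  [131,143): 12 bp
  [143,148): 5 bp
  [148,174): 26 bp
  [174,181): 7 bp
  [181,183): 2 bp
  [183,196): 13 bp
  [196,205): 9 bp
  [205,218): 13 bp
  [218,224): 6 bp
  [224,228): 4 bp

[2,2,4,5,6,7,7,7,7,8,8,8,9,9,9,10,10,12,12,12,13,13,22,26]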